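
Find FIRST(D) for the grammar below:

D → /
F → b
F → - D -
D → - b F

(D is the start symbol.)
From D → /:
  - '/' is a terminal: add '/' and stop
From D → - b F:
  - '-' is a terminal: add '-' and stop

Collecting: FIRST(D) = { '-', '/' }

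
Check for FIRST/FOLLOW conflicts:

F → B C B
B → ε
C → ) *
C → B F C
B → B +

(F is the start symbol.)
Yes. B → B '+' with FOLLOW(B) on { '+' }

A FIRST/FOLLOW conflict occurs when a non-terminal N has a nullable alternative N → β (β ⇒* ε) and another alternative N → α with FIRST(α) ∩ FOLLOW(N) ≠ ∅: on such a lookahead the parser cannot decide between expanding α and letting N vanish via β.

Nullable non-terminals: B.
FIRST sets used below: FIRST(B) = { '+', ε }

B: nullable alternative(s) B → ε; FOLLOW(B) = { $, ')', '+' }
  B → ε: FIRST \ {ε} = { } — this is the only nullable alternative, skip
  B → B +: FIRST \ {ε} = { '+' } — overlaps FOLLOW(B) on { '+' }: CONFLICT

C, F have no nullable alternative, so no FIRST/FOLLOW check is needed there.

So the grammar has 1 FIRST/FOLLOW conflict (marked CONFLICT above).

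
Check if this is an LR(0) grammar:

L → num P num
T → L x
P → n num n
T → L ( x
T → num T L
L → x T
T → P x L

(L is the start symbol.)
Augment with L' → L and build the canonical LR(0) collection (I0 = CLOSURE({[L' → . L]}), then GOTO on every symbol after a dot until no new states appear). It has 21 states:
  I0: { [L → . num P num], [L → . x T], [L' → . L] }  — shift
  I1: { [L' → L .] }  — accept
  I2: { [L → num . P num], [P → . n num n] }  — shift
  I3: { [L → . num P num], [L → . x T], [L → x . T], [P → . n num n], [T → . L ( x], [T → . L x], [T → . P x L], [T → . num T L] }  — shift
  I4: { [T → L . ( x], [T → L . x] }  — shift
  I5: { [T → P . x L] }  — shift
  I6: { [L → x T .] }  — reduce
  I7: { [P → n . num n] }  — shift
  I8: { [L → . num P num], [L → . x T], [L → num . P num], [P → . n num n], [T → . L ( x], [T → . L x], [T → . P x L], [T → . num T L], [T → num . T L] }  — shift
  I9: { [L → num P . num], [T → P . x L] }  — shift
  I10: { [L → . num P num], [L → . x T], [T → num T . L] }  — shift
  I11: { [T → num T L .] }  — reduce
  I12: { [L → num P num .] }  — reduce
  I13: { [L → . num P num], [L → . x T], [T → P x . L] }  — shift
  I14: { [T → P x L .] }  — reduce
  I15: { [P → n num . n] }  — shift
  I16: { [P → n num n .] }  — reduce
  I17: { [T → L ( . x] }  — shift
  I18: { [T → L x .] }  — reduce
  I19: { [T → L ( x .] }  — reduce
  I20: { [L → num P . num] }  — shift

Every state is either a pure shift/goto state or contains exactly one complete item and nothing to shift — no conflicts. The grammar is LR(0).

Answer: Yes, the grammar is LR(0)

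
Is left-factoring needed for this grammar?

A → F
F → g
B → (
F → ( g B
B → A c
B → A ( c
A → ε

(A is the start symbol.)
Yes, B has productions with common prefix 'A'

Left-factoring is needed when two productions for the same non-terminal
share a common prefix on the right-hand side.

Productions for A:
  A → F
  A → ε
Productions for F:
  F → g
  F → ( g B
Productions for B:
  B → (
  B → A c
  B → A ( c

Found common prefix 'A' in productions for B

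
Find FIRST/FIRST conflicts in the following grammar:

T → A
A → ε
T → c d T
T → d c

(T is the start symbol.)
No FIRST/FIRST conflicts.

FIRST sets of the non-terminals at (or reachable through a nullable prefix from) the front of some alternative:
  FIRST(A) = { ε }

Productions for T:
  T → A: FIRST = { ε }
  T → c d T: FIRST = { 'c' }
  T → d c: FIRST = { 'd' }
A has only one production, so no FIRST/FIRST conflict is possible there.

All alternatives of each non-terminal have pairwise disjoint FIRST sets.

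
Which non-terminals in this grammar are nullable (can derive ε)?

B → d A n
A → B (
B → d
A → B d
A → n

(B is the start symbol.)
None

There are no ε-productions, so no non-terminal can derive ε.
No non-terminals are nullable.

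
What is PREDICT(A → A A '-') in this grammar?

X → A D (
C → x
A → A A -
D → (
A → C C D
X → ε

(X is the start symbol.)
{ 'x' }

PREDICT(A → A A '-') = (FIRST(RHS) \ {ε}) ∪ (FOLLOW(A) if ε ∈ FIRST(RHS), i.e. RHS ⇒* ε)
FIRST(A) = { 'x' }
FIRST(A A '-') = { 'x' }
ε ∉ FIRST(A A '-'), so FOLLOW(A) is not added.
PREDICT(A → A A '-') = { 'x' }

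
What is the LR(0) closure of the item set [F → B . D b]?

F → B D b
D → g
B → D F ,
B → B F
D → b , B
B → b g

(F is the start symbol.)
{ [D → . b , B], [D → . g], [F → B . D b] }

Start with: [F → B . D b]
  [F → B . D b] has the dot before D: add [D → . g], [D → . b , B]
No further items can be added.

CLOSURE = { [D → . b , B], [D → . g], [F → B . D b] }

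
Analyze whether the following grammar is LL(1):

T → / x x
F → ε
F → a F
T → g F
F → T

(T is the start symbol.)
Yes, the grammar is LL(1).

A grammar is LL(1) if for each non-terminal N with multiple productions, the predict sets of those productions are pairwise disjoint, where PREDICT(N → α) = (FIRST(α) \ {ε}) ∪ (FOLLOW(N) if α ⇒* ε).

Relevant sets:
  FIRST(T) = { '/', 'g' }
  FOLLOW(F) = { $ }

For T:
  PREDICT(T → '/' x x) = { '/' }
  PREDICT(T → g F) = { 'g' }
For F:
  PREDICT(F → ε) = { $ }
  PREDICT(F → a F) = { 'a' }
  PREDICT(F → T) = { '/', 'g' }

All predict sets are disjoint. The grammar IS LL(1).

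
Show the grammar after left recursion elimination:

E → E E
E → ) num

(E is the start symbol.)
E → ) num E'
E' → E E'
E' → ε

E is directly left-recursive. The standard transformation for
  A → A α₁ | ... | A α_m | β₁ | ... | β_n
is
  A  → β₁ A' | ... | β_n A'
  A' → α₁ A' | ... | α_m A' | ε

E → ) num becomes E → ) num E'
E → E E becomes E' → E E'
Add E' → ε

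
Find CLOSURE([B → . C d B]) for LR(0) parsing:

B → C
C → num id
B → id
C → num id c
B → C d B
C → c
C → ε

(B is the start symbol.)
To compute CLOSURE, for each item [A → α.Bβ] where B is a non-terminal, add [B → .γ] for all productions B → γ; repeat for the newly added items until nothing changes.

Start with: [B → . C d B]
  [B → . C d B] has the dot before C: add [C → . num id], [C → . num id c], [C → . c], [C → .]
No further items can be added.

CLOSURE = { [B → . C d B], [C → . c], [C → . num id c], [C → . num id], [C → .] }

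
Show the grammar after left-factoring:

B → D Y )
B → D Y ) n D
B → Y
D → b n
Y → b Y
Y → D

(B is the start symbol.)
B → D Y ) B'
B' → ε
B' → n D
B → Y
D → b n
Y → b Y
Y → D

Left-factoring transforms A → αβ₁ | αβ₂ into A → αA' and A' → β₁ | β₂
(α is the longest common prefix among the alternatives). Repeat until
no nonterminal has two alternatives with a common prefix.

Round 1: B has alternatives sharing prefix 'D Y )'. Introduce B': B → D Y ) B'
  Add: B' → ε
  Add: B' → n D

No remaining common prefixes — done.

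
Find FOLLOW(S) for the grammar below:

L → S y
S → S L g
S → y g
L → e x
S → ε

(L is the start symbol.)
{ 'e', 'y' }

To compute FOLLOW(S), find every occurrence of S on a right-hand side N → α S β: add FIRST(β) \ {ε}, and if β is empty or nullable also add FOLLOW(N). Iterate to a fixed point.

In L → S y: S is followed by y, add FIRST(y) \ {ε} = { 'y' }
In S → S L g: S is followed by L g, add FIRST(L g) \ {ε} = { 'e', 'y' }

Taking the union: FOLLOW(S) = { 'e', 'y' }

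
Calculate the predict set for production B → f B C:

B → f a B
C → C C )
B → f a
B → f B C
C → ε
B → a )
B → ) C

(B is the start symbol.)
{ 'f' }

PREDICT(B → f B C) = (FIRST(RHS) \ {ε}) ∪ (FOLLOW(B) if ε ∈ FIRST(RHS), i.e. RHS ⇒* ε)
FIRST(f B C) = { 'f' }
ε ∉ FIRST(f B C), so FOLLOW(B) is not added.
PREDICT(B → f B C) = { 'f' }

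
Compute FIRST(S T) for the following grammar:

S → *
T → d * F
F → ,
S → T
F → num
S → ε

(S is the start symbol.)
{ '*', 'd' }

FIRST sets of the non-terminals involved (from the grammar, by fixed-point iteration):
  FIRST(S) = { '*', 'd', ε }
  FIRST(T) = { 'd' }

To compute FIRST(S T), process the symbols left to right:
Symbol S is a non-terminal. Add FIRST(S) \ {ε} = { '*', 'd' }
S is nullable (ε ∈ FIRST(S)), continue to the next symbol.
Symbol T is a non-terminal. Add FIRST(T) \ {ε} = { 'd' }
T is not nullable (ε ∉ FIRST(T)), so stop here.
FIRST(S T) = { '*', 'd' }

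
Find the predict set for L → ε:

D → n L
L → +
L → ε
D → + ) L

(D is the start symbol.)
{ $ }

PREDICT(L → ε) = (FIRST(RHS) \ {ε}) ∪ (FOLLOW(L) if ε ∈ FIRST(RHS), i.e. RHS ⇒* ε)
The right-hand side is ε (FIRST(ε) = { ε }), so the predict set is FOLLOW(L) = { $ }
PREDICT(L → ε) = { $ }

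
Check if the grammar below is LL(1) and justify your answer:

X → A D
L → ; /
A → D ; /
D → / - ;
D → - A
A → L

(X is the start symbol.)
Yes, the grammar is LL(1).

A grammar is LL(1) if for each non-terminal N with multiple productions, the predict sets of those productions are pairwise disjoint, where PREDICT(N → α) = (FIRST(α) \ {ε}) ∪ (FOLLOW(N) if α ⇒* ε).

Relevant sets:
  FIRST(D) = { '-', '/' }
  FIRST(L) = { ';' }

For A:
  PREDICT(A → D ';' '/') = { '-', '/' }
  PREDICT(A → L) = { ';' }
For D:
  PREDICT(D → '/' '-' ';') = { '/' }
  PREDICT(D → '-' A) = { '-' }
X, L have a single production, so nothing to check there.

All predict sets are disjoint. The grammar IS LL(1).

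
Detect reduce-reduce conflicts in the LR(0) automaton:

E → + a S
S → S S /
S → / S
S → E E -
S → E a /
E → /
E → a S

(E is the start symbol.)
Augment with E' → E and build the canonical LR(0) collection (I0 = CLOSURE({[E' → . E]}), then GOTO on every symbol after a dot until no new states appear). It has 17 states:
  I0: { [E → . + a S], [E → . /], [E → . a S], [E' → . E] }  — shift
  I1: { [E → + . a S] }  — shift
  I2: { [E → / .] }  — reduce
  I3: { [E' → E .] }  — accept
  I4: { [E → . + a S], [E → . /], [E → . a S], [E → a . S], [S → . / S], [S → . E E -], [S → . E a /], [S → . S S /] }  — shift
  I5: { [E → . + a S], [E → . /], [E → . a S], [E → / .], [S → . / S], [S → . E E -], [S → . E a /], [S → . S S /], [S → / . S] }  — shift, reduce
  I6: { [E → . + a S], [E → . /], [E → . a S], [S → E . E -], [S → E . a /] }  — shift
  I7: { [E → . + a S], [E → . /], [E → . a S], [E → a S .], [S → . / S], [S → . E E -], [S → . E a /], [S → . S S /], [S → S . S /] }  — shift, reduce
  I8: { [E → . + a S], [E → . /], [E → . a S], [S → . / S], [S → . E E -], [S → . E a /], [S → . S S /], [S → S . S /], [S → S S . /] }  — shift
  I9: { [E → . + a S], [E → . /], [E → . a S], [E → / .], [S → . / S], [S → . E E -], [S → . E a /], [S → . S S /], [S → / . S], [S → S S / .] }  — shift, 2 reduces
  I10: { [E → . + a S], [E → . /], [E → . a S], [S → . / S], [S → . E E -], [S → . E a /], [S → . S S /], [S → / S .], [S → S . S /] }  — shift, reduce
  I11: { [S → E E . -] }  — shift
  I12: { [E → . + a S], [E → . /], [E → . a S], [E → a . S], [S → . / S], [S → . E E -], [S → . E a /], [S → . S S /], [S → E a . /] }  — shift
  I13: { [E → . + a S], [E → . /], [E → . a S], [E → / .], [S → . / S], [S → . E E -], [S → . E a /], [S → . S S /], [S → / . S], [S → E a / .] }  — shift, 2 reduces
  I14: { [S → E E - .] }  — reduce
  I15: { [E → + a . S], [E → . + a S], [E → . /], [E → . a S], [S → . / S], [S → . E E -], [S → . E a /], [S → . S S /] }  — shift
  I16: { [E → + a S .], [E → . + a S], [E → . /], [E → . a S], [S → . / S], [S → . E E -], [S → . E a /], [S → . S S /], [S → S . S /] }  — shift, reduce

I9 contains complete items [E → / .], [S → S S / .] — reduce-reduce conflict.
I13 contains complete items [E → / .], [S → E a / .] — reduce-reduce conflict.

Answer: Yes — I9: [E → / .] vs [S → S S / .]; I13: [E → / .] vs [S → E a / .]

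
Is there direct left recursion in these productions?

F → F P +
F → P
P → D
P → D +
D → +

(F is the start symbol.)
Yes, F is left-recursive

F → F P +: LEFT RECURSIVE (starts with F)
F → P: starts with P
P → D: starts with D
P → D +: starts with D
D → +: starts with '+'

The grammar has direct left recursion on: F.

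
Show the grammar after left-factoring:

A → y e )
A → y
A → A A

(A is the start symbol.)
A → y A'
A' → e )
A' → ε
A → A A

Left-factoring transforms A → αβ₁ | αβ₂ into A → αA' and A' → β₁ | β₂
(α is the longest common prefix among the alternatives). Repeat until
no nonterminal has two alternatives with a common prefix.

Round 1: A has alternatives sharing prefix 'y'. Introduce A': A → y A'
  Add: A' → e )
  Add: A' → ε

No remaining common prefixes — done.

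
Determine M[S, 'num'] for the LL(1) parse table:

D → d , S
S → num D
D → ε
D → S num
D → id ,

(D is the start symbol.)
S → num D

To find M[S, 'num'], we find productions for S where 'num' is in the predict set (PREDICT(N → α) = (FIRST(α) \ {ε}) ∪ (FOLLOW(N) if α ⇒* ε)).

S → num D: PREDICT = { 'num' }
  'num' is in predict set, so this production goes in M[S, 'num']

M[S, 'num'] = S → num D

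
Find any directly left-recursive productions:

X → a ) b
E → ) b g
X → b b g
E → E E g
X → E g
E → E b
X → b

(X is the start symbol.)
X → a ) b: starts with a
E → ) b g: starts with ')'
X → b b g: starts with b
E → E E g: LEFT RECURSIVE (starts with E)
X → E g: starts with E
E → E b: LEFT RECURSIVE (starts with E)
X → b: starts with b

The grammar has direct left recursion on: E.

Answer: Yes, E is left-recursive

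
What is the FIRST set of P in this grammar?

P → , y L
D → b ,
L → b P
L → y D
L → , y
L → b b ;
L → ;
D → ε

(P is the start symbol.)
To compute FIRST(P), examine every production with P on the left-hand side, reading each right-hand side left to right until a non-nullable symbol is reached.

From P → , y L:
  - ',' is a terminal: add ',' and stop

Collecting: FIRST(P) = { ',' }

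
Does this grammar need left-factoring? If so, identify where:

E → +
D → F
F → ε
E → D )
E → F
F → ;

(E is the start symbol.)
Left-factoring is needed when two productions for the same non-terminal
share a common prefix on the right-hand side.

Productions for E:
  E → +
  E → D )
  E → F
Productions for F:
  F → ε
  F → ;

No common prefixes found.

Answer: No, left-factoring is not needed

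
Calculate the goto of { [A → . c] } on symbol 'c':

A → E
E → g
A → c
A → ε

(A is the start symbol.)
GOTO(I, 'c') = CLOSURE({ [A → αX.β] : [A → α.Xβ] ∈ I, X = 'c' })

Items with dot before 'c', with the dot advanced:
  [A → . c] → [A → c .]
Closure adds nothing (no advanced item has the dot before a non-terminal).

GOTO = { [A → c .] }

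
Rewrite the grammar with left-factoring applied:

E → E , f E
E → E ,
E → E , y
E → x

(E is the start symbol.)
E → E , E'
E' → f E
E' → ε
E' → y
E → x

Left-factoring transforms A → αβ₁ | αβ₂ into A → αA' and A' → β₁ | β₂
(α is the longest common prefix among the alternatives). Repeat until
no nonterminal has two alternatives with a common prefix.

Round 1: E has alternatives sharing prefix 'E ,'. Introduce E': E → E , E'
  Add: E' → f E
  Add: E' → ε
  Add: E' → y

No remaining common prefixes — done.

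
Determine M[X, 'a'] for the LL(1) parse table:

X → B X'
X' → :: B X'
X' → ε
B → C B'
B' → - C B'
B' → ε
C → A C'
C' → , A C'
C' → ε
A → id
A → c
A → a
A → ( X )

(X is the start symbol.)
X → B X'

To find M[X, 'a'], we find productions for X where 'a' is in the predict set (PREDICT(N → α) = (FIRST(α) \ {ε}) ∪ (FOLLOW(N) if α ⇒* ε)).

Relevant sets:
  FIRST(B) = { '(', 'a', 'c', 'id' }

X → B X': PREDICT = { '(', 'a', 'c', 'id' }
  'a' is in predict set, so this production goes in M[X, 'a']

M[X, 'a'] = X → B X'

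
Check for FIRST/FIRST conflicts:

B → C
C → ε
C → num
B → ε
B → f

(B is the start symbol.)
A FIRST/FIRST conflict occurs when two productions N → α and N → β for the same non-terminal have FIRST(α) ∩ FIRST(β) ≠ ∅ (with ε ∈ FIRST of a nullable right-hand side, so two nullable alternatives also conflict).

FIRST sets of the non-terminals at (or reachable through a nullable prefix from) the front of some alternative:
  FIRST(C) = { 'num', ε }

Productions for B:
  B → C: FIRST = { 'num', ε }
  B → ε: FIRST = { ε }
  B → f: FIRST = { 'f' }
Productions for C:
  C → ε: FIRST = { ε }
  C → num: FIRST = { 'num' }

Conflict for B: B → C and B → ε
  Overlap: { ε }

Answer: Yes. B → C / B → ε on { ε }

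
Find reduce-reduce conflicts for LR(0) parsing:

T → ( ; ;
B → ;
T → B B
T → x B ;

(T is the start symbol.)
No reduce-reduce conflicts

Augment with T' → T and build the canonical LR(0) collection (I0 = CLOSURE({[T' → . T]}), then GOTO on every symbol after a dot until no new states appear). It has 11 states:
  I0: { [B → . ;], [T → . ( ; ;], [T → . B B], [T → . x B ;], [T' → . T] }  — shift
  I1: { [T → ( . ; ;] }  — shift
  I2: { [B → ; .] }  — reduce
  I3: { [B → . ;], [T → B . B] }  — shift
  I4: { [T' → T .] }  — accept
  I5: { [B → . ;], [T → x . B ;] }  — shift
  I6: { [T → x B . ;] }  — shift
  I7: { [T → x B ; .] }  — reduce
  I8: { [T → B B .] }  — reduce
  I9: { [T → ( ; . ;] }  — shift
  I10: { [T → ( ; ; .] }  — reduce

No state contains more than one complete item.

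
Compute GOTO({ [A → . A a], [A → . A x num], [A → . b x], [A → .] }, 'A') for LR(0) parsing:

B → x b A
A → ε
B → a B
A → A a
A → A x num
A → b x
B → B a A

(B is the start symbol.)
GOTO(I, 'A') = CLOSURE({ [A → αX.β] : [A → α.Xβ] ∈ I, X = 'A' })

Items with dot before 'A', with the dot advanced:
  [A → . A a] → [A → A . a]
  [A → . A x num] → [A → A . x num]
Closure adds nothing (no advanced item has the dot before a non-terminal).

GOTO = { [A → A . a], [A → A . x num] }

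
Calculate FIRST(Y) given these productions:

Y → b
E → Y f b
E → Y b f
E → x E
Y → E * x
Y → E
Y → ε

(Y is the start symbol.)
FIRST sets of the other non-terminals involved (by the same procedure, iterated to a fixed point):
  FIRST(E) = { 'b', 'f', 'x' }

From Y → b:
  - b is a terminal: add 'b' and stop
From Y → E * x:
  - E is a non-terminal: add FIRST(E) \ {ε} = { 'b', 'f', 'x' }
    E is not nullable, so stop
From Y → E:
  - E is a non-terminal: add FIRST(E) \ {ε} = { 'b', 'f', 'x' }
    E is not nullable, so stop
From Y → ε:
  - ε-production, so ε ∈ FIRST(Y)

Collecting: FIRST(Y) = { 'b', 'f', 'x', ε }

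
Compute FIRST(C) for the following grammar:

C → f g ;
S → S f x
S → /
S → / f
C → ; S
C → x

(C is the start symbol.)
{ ';', 'f', 'x' }

To compute FIRST(C), examine every production with C on the left-hand side, reading each right-hand side left to right until a non-nullable symbol is reached.

From C → f g ;:
  - f is a terminal: add 'f' and stop
From C → ; S:
  - ';' is a terminal: add ';' and stop
From C → x:
  - x is a terminal: add 'x' and stop

Collecting: FIRST(C) = { ';', 'f', 'x' }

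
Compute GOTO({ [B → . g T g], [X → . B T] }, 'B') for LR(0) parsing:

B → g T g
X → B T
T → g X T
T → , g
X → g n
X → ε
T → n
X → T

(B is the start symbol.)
GOTO(I, 'B') = CLOSURE({ [A → αX.β] : [A → α.Xβ] ∈ I, X = 'B' })

Items with dot before 'B', with the dot advanced:
  [X → . B T] → [X → B . T]
Closure of the advanced items:
  [X → B . T] has the dot before T: add [T → . g X T], [T → . , g], [T → . n]

GOTO = { [T → . , g], [T → . g X T], [T → . n], [X → B . T] }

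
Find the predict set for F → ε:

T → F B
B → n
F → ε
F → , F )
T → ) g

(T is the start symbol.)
{ ')', 'n' }

PREDICT(F → ε) = (FIRST(RHS) \ {ε}) ∪ (FOLLOW(F) if ε ∈ FIRST(RHS), i.e. RHS ⇒* ε)
The right-hand side is ε (FIRST(ε) = { ε }), so the predict set is FOLLOW(F) = { ')', 'n' }
PREDICT(F → ε) = { ')', 'n' }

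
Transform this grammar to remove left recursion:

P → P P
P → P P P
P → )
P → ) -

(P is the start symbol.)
P → ) P'
P → ) - P'
P' → P P'
P' → P P P'
P' → ε

P is directly left-recursive. The standard transformation for
  A → A α₁ | ... | A α_m | β₁ | ... | β_n
is
  A  → β₁ A' | ... | β_n A'
  A' → α₁ A' | ... | α_m A' | ε

P → ) becomes P → ) P'
P → ) - becomes P → ) - P'
P → P P becomes P' → P P'
P → P P P becomes P' → P P P'
Add P' → ε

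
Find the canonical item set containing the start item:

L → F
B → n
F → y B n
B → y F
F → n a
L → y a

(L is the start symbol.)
{ [F → . n a], [F → . y B n], [L → . F], [L → . y a], [L' → . L] }

First, augment the grammar with L' → L
I₀ = CLOSURE({ [L' → . L] }):
  [L' → . L] has the dot before L: add [L → . F], [L → . y a]
  [L → . F] has the dot before F: add [F → . y B n], [F → . n a]
No further items can be added.

I₀ = { [F → . n a], [F → . y B n], [L → . F], [L → . y a], [L' → . L] }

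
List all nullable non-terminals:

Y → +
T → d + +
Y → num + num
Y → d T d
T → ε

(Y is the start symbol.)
A non-terminal is nullable if it can derive ε (the empty string): either it has an ε-production, or it has a production whose right-hand side consists entirely of nullable non-terminals.

ε-productions: T → ε
So T is immediately nullable.
No further non-terminal can be added: every production for the remaining non-terminals contains a terminal or a non-nullable non-terminal.
Nullable = { 'T' }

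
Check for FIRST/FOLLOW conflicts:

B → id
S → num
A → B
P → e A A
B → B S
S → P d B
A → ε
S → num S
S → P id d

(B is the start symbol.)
Nullable non-terminals: A.
FIRST sets used below: FIRST(B) = { 'id' }

A: nullable alternative(s) A → ε; FOLLOW(A) = { 'd', 'id' }
  A → B: FIRST \ {ε} = { 'id' } — overlaps FOLLOW(A) on { 'id' }: CONFLICT
  A → ε: FIRST \ {ε} = { } — this is the only nullable alternative, skip

B, P, S have no nullable alternative, so no FIRST/FOLLOW check is needed there.

So the grammar has 1 FIRST/FOLLOW conflict (marked CONFLICT above).

Answer: Yes. A → B with FOLLOW(A) on { 'id' }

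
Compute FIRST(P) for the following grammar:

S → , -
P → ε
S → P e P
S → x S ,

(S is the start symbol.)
From P → ε:
  - ε-production, so ε ∈ FIRST(P)

Collecting: FIRST(P) = { ε }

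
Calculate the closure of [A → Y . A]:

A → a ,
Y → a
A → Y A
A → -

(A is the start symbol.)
To compute CLOSURE, for each item [A → α.Bβ] where B is a non-terminal, add [B → .γ] for all productions B → γ; repeat for the newly added items until nothing changes.

Start with: [A → Y . A]
  [A → Y . A] has the dot before A: add [A → . a ,], [A → . Y A], [A → . -]
  [A → . Y A] has the dot before Y: add [Y → . a]
No further items can be added.

CLOSURE = { [A → . -], [A → . Y A], [A → . a ,], [A → Y . A], [Y → . a] }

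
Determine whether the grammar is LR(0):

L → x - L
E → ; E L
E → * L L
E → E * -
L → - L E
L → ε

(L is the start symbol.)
A grammar is LR(0) if no state in the canonical LR(0) collection has:
  - both a shift item (dot before a terminal) and a complete item (shift-reduce conflict), or
  - two or more complete items (reduce-reduce conflict; the accept item [L' → L .] counts as a complete item here).

Augment with L' → L and build the canonical LR(0) collection (I0 = CLOSURE({[L' → . L]}), then GOTO on every symbol after a dot until no new states appear). It has 16 states:
  I0: { [L → . - L E], [L → . x - L], [L → .], [L' → . L] }  — shift, reduce
  I1: { [L → - . L E], [L → . - L E], [L → . x - L], [L → .] }  — shift, reduce
  I2: { [L' → L .] }  — accept
  I3: { [L → x . - L] }  — shift
  I4: { [L → . - L E], [L → . x - L], [L → .], [L → x - . L] }  — shift, reduce
  I5: { [L → x - L .] }  — reduce
  I6: { [E → . * L L], [E → . ; E L], [E → . E * -], [L → - L . E] }  — shift
  I7: { [E → * . L L], [L → . - L E], [L → . x - L], [L → .] }  — shift, reduce
  I8: { [E → . * L L], [E → . ; E L], [E → . E * -], [E → ; . E L] }  — shift
  I9: { [E → E . * -], [L → - L E .] }  — shift, reduce
  I10: { [E → E * . -] }  — shift
  I11: { [E → E * - .] }  — reduce
  I12: { [E → ; E . L], [E → E . * -], [L → . - L E], [L → . x - L], [L → .] }  — shift, reduce
  I13: { [E → ; E L .] }  — reduce
  I14: { [E → * L . L], [L → . - L E], [L → . x - L], [L → .] }  — shift, reduce
  I15: { [E → * L L .] }  — reduce

Conflict in state I0:
  Shift-reduce conflict between [L → .] and [L → . - L E]
So the grammar is NOT LR(0).

Answer: No. Shift-reduce conflict between [L → .] and [L → . - L E]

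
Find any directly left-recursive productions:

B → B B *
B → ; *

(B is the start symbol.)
Direct left recursion occurs when N → N α for some non-terminal N (the right-hand side begins with the left-hand side itself).

B → B B *: LEFT RECURSIVE (starts with B)
B → ; *: starts with ';'

The grammar has direct left recursion on: B.

Answer: Yes, B is left-recursive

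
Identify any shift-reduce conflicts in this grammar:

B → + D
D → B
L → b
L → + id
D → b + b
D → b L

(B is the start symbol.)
A shift-reduce conflict occurs when an LR(0) state has both:
  - a complete (reduce) item [A → α .] (dot at the end), and
  - a shift item [B → β . c γ] (dot before a terminal).

Augment with B' → B and build the canonical LR(0) collection (I0 = CLOSURE({[B' → . B]}), then GOTO on every symbol after a dot until no new states appear). It has 11 states:
  I0: { [B → . + D], [B' → . B] }  — shift
  I1: { [B → + . D], [B → . + D], [D → . B], [D → . b + b], [D → . b L] }  — shift
  I2: { [B' → B .] }  — accept
  I3: { [D → B .] }  — reduce
  I4: { [B → + D .] }  — reduce
  I5: { [D → b . + b], [D → b . L], [L → . + id], [L → . b] }  — shift
  I6: { [D → b + . b], [L → + . id] }  — shift
  I7: { [D → b L .] }  — reduce
  I8: { [L → b .] }  — reduce
  I9: { [D → b + b .] }  — reduce
  I10: { [L → + id .] }  — reduce

No state contains both a complete item and a shift item.

Answer: No shift-reduce conflicts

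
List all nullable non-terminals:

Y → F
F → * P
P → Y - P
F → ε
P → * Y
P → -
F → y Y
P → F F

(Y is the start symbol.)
{ 'F', 'P', 'Y' }

ε-productions: F → ε
So F is immediately nullable.
Y → F: every symbol on the right is nullable, so Y is nullable too.
P → F F: every symbol on the right is nullable, so P is nullable too.
Every non-terminal is now nullable.
Nullable = { 'F', 'P', 'Y' }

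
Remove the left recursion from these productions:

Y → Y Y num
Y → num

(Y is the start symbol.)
Y is directly left-recursive. The standard transformation for
  A → A α₁ | ... | A α_m | β₁ | ... | β_n
is
  A  → β₁ A' | ... | β_n A'
  A' → α₁ A' | ... | α_m A' | ε

Y → num becomes Y → num Y'
Y → Y Y num becomes Y' → Y num Y'
Add Y' → ε

Resulting grammar:
Y → num Y'
Y' → Y num Y'
Y' → ε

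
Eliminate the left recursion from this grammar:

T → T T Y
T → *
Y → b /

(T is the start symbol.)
T is directly left-recursive. The standard transformation for
  A → A α₁ | ... | A α_m | β₁ | ... | β_n
is
  A  → β₁ A' | ... | β_n A'
  A' → α₁ A' | ... | α_m A' | ε

T → * becomes T → * T'
T → T T Y becomes T' → T Y T'
Add T' → ε

Productions for other non-terminals are unchanged:
  Y → b /

Resulting grammar:
T → * T'
T' → T Y T'
T' → ε
Y → b /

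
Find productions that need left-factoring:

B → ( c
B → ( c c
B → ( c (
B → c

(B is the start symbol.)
Yes, B has productions with common prefix '( c'

Left-factoring is needed when two productions for the same non-terminal
share a common prefix on the right-hand side.

Productions for B:
  B → ( c
  B → ( c c
  B → ( c (
  B → c

Found common prefix '( c' in productions for B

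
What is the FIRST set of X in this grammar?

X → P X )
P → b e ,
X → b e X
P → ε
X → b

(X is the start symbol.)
To compute FIRST(X), examine every production with X on the left-hand side, reading each right-hand side left to right until a non-nullable symbol is reached.

FIRST sets of the other non-terminals involved (by the same procedure, iterated to a fixed point):
  FIRST(P) = { 'b', ε }

From X → P X ):
  - P is a non-terminal: add FIRST(P) \ {ε} = { 'b' }
    P is nullable, so continue to the next symbol
  - X is the symbol being defined: contributes nothing new
    X is not nullable, so stop
From X → b e X:
  - b is a terminal: add 'b' and stop
From X → b:
  - b is a terminal: add 'b' and stop

Collecting: FIRST(X) = { 'b' }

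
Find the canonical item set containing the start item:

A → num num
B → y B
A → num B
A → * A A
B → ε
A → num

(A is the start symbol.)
{ [A → . * A A], [A → . num B], [A → . num num], [A → . num], [A' → . A] }

First, augment the grammar with A' → A
I₀ = CLOSURE({ [A' → . A] }):
  [A' → . A] has the dot before A: add [A → . num num], [A → . num B], [A → . * A A], [A → . num]
No further items can be added.

I₀ = { [A → . * A A], [A → . num B], [A → . num num], [A → . num], [A' → . A] }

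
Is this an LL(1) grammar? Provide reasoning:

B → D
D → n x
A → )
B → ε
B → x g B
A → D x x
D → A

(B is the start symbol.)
A grammar is LL(1) if for each non-terminal N with multiple productions, the predict sets of those productions are pairwise disjoint, where PREDICT(N → α) = (FIRST(α) \ {ε}) ∪ (FOLLOW(N) if α ⇒* ε).

Relevant sets:
  FIRST(D) = { ')', 'n' }
  FIRST(A) = { ')', 'n' }
  FOLLOW(B) = { $ }

For B:
  PREDICT(B → D) = { ')', 'n' }
  PREDICT(B → ε) = { $ }
  PREDICT(B → x g B) = { 'x' }
For D:
  PREDICT(D → n x) = { 'n' }
  PREDICT(D → A) = { ')', 'n' }
For A:
  PREDICT(A → ')') = { ')' }
  PREDICT(A → D x x) = { ')', 'n' }

Conflict found: Predict set conflict for D: { 'n' }
The grammar is NOT LL(1).

Answer: No. Predict set conflict for D: { 'n' }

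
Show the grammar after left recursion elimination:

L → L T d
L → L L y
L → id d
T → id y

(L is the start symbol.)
L is directly left-recursive. The standard transformation for
  A → A α₁ | ... | A α_m | β₁ | ... | β_n
is
  A  → β₁ A' | ... | β_n A'
  A' → α₁ A' | ... | α_m A' | ε

L → id d becomes L → id d L'
L → L T d becomes L' → T d L'
L → L L y becomes L' → L y L'
Add L' → ε

Productions for other non-terminals are unchanged:
  T → id y

Resulting grammar:
L → id d L'
L' → T d L'
L' → L y L'
L' → ε
T → id y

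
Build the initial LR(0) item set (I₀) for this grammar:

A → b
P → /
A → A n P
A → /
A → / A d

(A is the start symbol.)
{ [A → . / A d], [A → . /], [A → . A n P], [A → . b], [A' → . A] }

First, augment the grammar with A' → A
I₀ = CLOSURE({ [A' → . A] }):
  [A' → . A] has the dot before A: add [A → . b], [A → . A n P], [A → . /], [A → . / A d]
No further items can be added.

I₀ = { [A → . / A d], [A → . /], [A → . A n P], [A → . b], [A' → . A] }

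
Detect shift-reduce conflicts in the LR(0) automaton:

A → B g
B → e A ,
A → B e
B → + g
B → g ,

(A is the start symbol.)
No shift-reduce conflicts

A shift-reduce conflict occurs when an LR(0) state has both:
  - a complete (reduce) item [A → α .] (dot at the end), and
  - a shift item [B → β . c γ] (dot before a terminal).

Augment with A' → A and build the canonical LR(0) collection (I0 = CLOSURE({[A' → . A]}), then GOTO on every symbol after a dot until no new states appear). It has 12 states:
  I0: { [A → . B e], [A → . B g], [A' → . A], [B → . + g], [B → . e A ,], [B → . g ,] }  — shift
  I1: { [B → + . g] }  — shift
  I2: { [A' → A .] }  — accept
  I3: { [A → B . e], [A → B . g] }  — shift
  I4: { [A → . B e], [A → . B g], [B → . + g], [B → . e A ,], [B → . g ,], [B → e . A ,] }  — shift
  I5: { [B → g . ,] }  — shift
  I6: { [B → g , .] }  — reduce
  I7: { [B → e A . ,] }  — shift
  I8: { [B → e A , .] }  — reduce
  I9: { [A → B e .] }  — reduce
  I10: { [A → B g .] }  — reduce
  I11: { [B → + g .] }  — reduce

No state contains both a complete item and a shift item.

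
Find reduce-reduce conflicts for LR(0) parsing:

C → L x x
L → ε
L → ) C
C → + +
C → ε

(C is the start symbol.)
Augment with C' → C and build the canonical LR(0) collection (I0 = CLOSURE({[C' → . C]}), then GOTO on every symbol after a dot until no new states appear). It has 9 states:
  I0: { [C → . + +], [C → . L x x], [C → .], [C' → . C], [L → . ) C], [L → .] }  — shift, 2 reduces
  I1: { [C → . + +], [C → . L x x], [C → .], [L → ) . C], [L → . ) C], [L → .] }  — shift, 2 reduces
  I2: { [C → + . +] }  — shift
  I3: { [C' → C .] }  — accept
  I4: { [C → L . x x] }  — shift
  I5: { [C → L x . x] }  — shift
  I6: { [C → L x x .] }  — reduce
  I7: { [C → + + .] }  — reduce
  I8: { [L → ) C .] }  — reduce

I0 contains complete items [C → .], [L → .] — reduce-reduce conflict.
I1 contains complete items [C → .], [L → .] — reduce-reduce conflict.

Answer: Yes — I0: [C → .] vs [L → .]; I1: [C → .] vs [L → .]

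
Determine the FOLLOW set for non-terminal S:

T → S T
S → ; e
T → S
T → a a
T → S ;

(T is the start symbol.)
To compute FOLLOW(S), find every occurrence of S on a right-hand side N → α S β: add FIRST(β) \ {ε}, and if β is empty or nullable also add FOLLOW(N). Iterate to a fixed point.

In T → S T: S is followed by T, add FIRST(T) \ {ε} = { ';', 'a' }
In T → S: S is at the end, add FOLLOW(T)
In T → S ;: S is followed by ';', add FIRST(';') \ {ε} = { ';' }

The FOLLOW sets referred to above (computed the same way, to a fixed point):
  FOLLOW(T) = { $ }

Taking the union: FOLLOW(S) = { $, ';', 'a' }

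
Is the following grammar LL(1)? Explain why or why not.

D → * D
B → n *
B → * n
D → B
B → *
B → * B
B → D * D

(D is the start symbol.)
A grammar is LL(1) if for each non-terminal N with multiple productions, the predict sets of those productions are pairwise disjoint, where PREDICT(N → α) = (FIRST(α) \ {ε}) ∪ (FOLLOW(N) if α ⇒* ε).

Relevant sets:
  FIRST(B) = { '*', 'n' }
  FIRST(D) = { '*', 'n' }

For D:
  PREDICT(D → '*' D) = { '*' }
  PREDICT(D → B) = { '*', 'n' }
For B:
  PREDICT(B → n '*') = { 'n' }
  PREDICT(B → '*' n) = { '*' }
  PREDICT(B → '*') = { '*' }
  PREDICT(B → '*' B) = { '*' }
  PREDICT(B → D '*' D) = { '*', 'n' }

Conflict found: Predict set conflict for D: { '*' }
The grammar is NOT LL(1).

Answer: No. Predict set conflict for D: { '*' }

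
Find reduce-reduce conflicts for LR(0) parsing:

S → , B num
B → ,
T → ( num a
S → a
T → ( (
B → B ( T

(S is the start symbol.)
No reduce-reduce conflicts

Augment with S' → S and build the canonical LR(0) collection (I0 = CLOSURE({[S' → . S]}), then GOTO on every symbol after a dot until no new states appear). It has 13 states:
  I0: { [S → . , B num], [S → . a], [S' → . S] }  — shift
  I1: { [B → . ,], [B → . B ( T], [S → , . B num] }  — shift
  I2: { [S' → S .] }  — accept
  I3: { [S → a .] }  — reduce
  I4: { [B → , .] }  — reduce
  I5: { [B → B . ( T], [S → , B . num] }  — shift
  I6: { [B → B ( . T], [T → . ( (], [T → . ( num a] }  — shift
  I7: { [S → , B num .] }  — reduce
  I8: { [T → ( . (], [T → ( . num a] }  — shift
  I9: { [B → B ( T .] }  — reduce
  I10: { [T → ( ( .] }  — reduce
  I11: { [T → ( num . a] }  — shift
  I12: { [T → ( num a .] }  — reduce

No state contains more than one complete item.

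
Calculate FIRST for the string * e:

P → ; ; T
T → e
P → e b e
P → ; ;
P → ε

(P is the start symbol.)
To compute FIRST(* e), process the symbols left to right:
Symbol * is a terminal. Add '*' and stop.
FIRST(* e) = { '*' }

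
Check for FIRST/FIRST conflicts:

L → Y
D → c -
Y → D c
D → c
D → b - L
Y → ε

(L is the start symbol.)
Yes. D → c '-' / D → c on { 'c' }

FIRST sets of the non-terminals at (or reachable through a nullable prefix from) the front of some alternative:
  FIRST(D) = { 'b', 'c' }

Productions for D:
  D → c -: FIRST = { 'c' }
  D → c: FIRST = { 'c' }
  D → b - L: FIRST = { 'b' }
Productions for Y:
  Y → D c: FIRST = { 'b', 'c' }
  Y → ε: FIRST = { ε }
L has only one production, so no FIRST/FIRST conflict is possible there.

Conflict for D: D → c - and D → c
  Overlap: { 'c' }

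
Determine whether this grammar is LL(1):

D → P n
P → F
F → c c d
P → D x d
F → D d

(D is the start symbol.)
No. Predict set conflict for P: { 'c' }

A grammar is LL(1) if for each non-terminal N with multiple productions, the predict sets of those productions are pairwise disjoint, where PREDICT(N → α) = (FIRST(α) \ {ε}) ∪ (FOLLOW(N) if α ⇒* ε).

Relevant sets:
  FIRST(F) = { 'c' }
  FIRST(D) = { 'c' }

For P:
  PREDICT(P → F) = { 'c' }
  PREDICT(P → D x d) = { 'c' }
For F:
  PREDICT(F → c c d) = { 'c' }
  PREDICT(F → D d) = { 'c' }
D has a single production, so nothing to check there.

Conflict found: Predict set conflict for P: { 'c' }
The grammar is NOT LL(1).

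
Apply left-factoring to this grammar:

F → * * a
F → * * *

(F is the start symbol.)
F → * * F'
F' → a
F' → *

Left-factoring transforms A → αβ₁ | αβ₂ into A → αA' and A' → β₁ | β₂
(α is the longest common prefix among the alternatives). Repeat until
no nonterminal has two alternatives with a common prefix.

Round 1: F has alternatives sharing prefix '* *'. Introduce F': F → * * F'
  Add: F' → a
  Add: F' → *

No remaining common prefixes — done.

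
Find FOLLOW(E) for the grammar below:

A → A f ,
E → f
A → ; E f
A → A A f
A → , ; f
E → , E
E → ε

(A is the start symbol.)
To compute FOLLOW(E), find every occurrence of E on a right-hand side N → α E β: add FIRST(β) \ {ε}, and if β is empty or nullable also add FOLLOW(N). Iterate to a fixed point.

In A → ; E f: E is followed by f, add FIRST(f) \ {ε} = { 'f' }
In E → , E: E is at the end; this adds FOLLOW(E) to itself — nothing new

Taking the union: FOLLOW(E) = { 'f' }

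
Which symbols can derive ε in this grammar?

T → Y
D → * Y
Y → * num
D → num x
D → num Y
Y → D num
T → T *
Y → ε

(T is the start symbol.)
A non-terminal is nullable if it can derive ε (the empty string): either it has an ε-production, or it has a production whose right-hand side consists entirely of nullable non-terminals.

ε-productions: Y → ε
So Y is immediately nullable.
T → Y: every symbol on the right is nullable, so T is nullable too.
No further non-terminal can be added: every production for the remaining non-terminals contains a terminal or a non-nullable non-terminal.
Nullable = { 'T', 'Y' }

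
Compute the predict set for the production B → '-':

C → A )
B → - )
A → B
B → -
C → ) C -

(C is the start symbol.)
PREDICT(B → '-') = (FIRST(RHS) \ {ε}) ∪ (FOLLOW(B) if ε ∈ FIRST(RHS), i.e. RHS ⇒* ε)
FIRST('-') = { '-' }
ε ∉ FIRST('-'), so FOLLOW(B) is not added.
PREDICT(B → '-') = { '-' }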